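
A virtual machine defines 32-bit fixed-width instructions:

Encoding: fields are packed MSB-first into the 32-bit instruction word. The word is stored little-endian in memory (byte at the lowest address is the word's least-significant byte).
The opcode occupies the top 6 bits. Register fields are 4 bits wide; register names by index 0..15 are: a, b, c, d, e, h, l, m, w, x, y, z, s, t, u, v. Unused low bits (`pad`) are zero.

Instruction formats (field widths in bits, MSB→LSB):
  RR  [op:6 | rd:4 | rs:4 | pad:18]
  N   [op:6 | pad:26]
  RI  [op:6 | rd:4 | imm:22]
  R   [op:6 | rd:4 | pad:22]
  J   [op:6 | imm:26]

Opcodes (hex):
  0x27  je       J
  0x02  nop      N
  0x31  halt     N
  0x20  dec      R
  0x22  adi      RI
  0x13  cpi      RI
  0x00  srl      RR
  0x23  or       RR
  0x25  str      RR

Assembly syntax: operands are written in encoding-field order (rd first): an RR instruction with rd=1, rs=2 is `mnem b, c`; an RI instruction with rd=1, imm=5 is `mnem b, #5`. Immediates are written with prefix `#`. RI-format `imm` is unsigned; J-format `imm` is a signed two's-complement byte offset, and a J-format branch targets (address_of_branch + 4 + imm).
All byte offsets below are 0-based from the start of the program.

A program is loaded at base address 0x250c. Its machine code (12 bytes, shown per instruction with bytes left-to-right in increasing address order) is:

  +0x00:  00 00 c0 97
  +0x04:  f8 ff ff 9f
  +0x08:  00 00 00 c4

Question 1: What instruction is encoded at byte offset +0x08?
halt

off 0x08: read 00 00 00 c4 as little → 0xc4000000
  op=0xc4000000>>26=0x31 ⇒ halt (N)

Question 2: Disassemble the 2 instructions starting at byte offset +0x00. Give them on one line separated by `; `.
str v, a; je #-8

+0x00: 00 00 c0 97 ⇒ word 0x97c00000 (little)
  op=0x97c00000>>26=0x25 ⇒ str (RR)
  [25:22] rd=15 = v
  [21:18] rs=0 = a
+0x04: f8 ff ff 9f ⇒ word 0x9ffffff8 (little)
  op=0x9ffffff8>>26=0x27 ⇒ je (J)
  [25:0] imm=67108856 (s26→-8) = #-8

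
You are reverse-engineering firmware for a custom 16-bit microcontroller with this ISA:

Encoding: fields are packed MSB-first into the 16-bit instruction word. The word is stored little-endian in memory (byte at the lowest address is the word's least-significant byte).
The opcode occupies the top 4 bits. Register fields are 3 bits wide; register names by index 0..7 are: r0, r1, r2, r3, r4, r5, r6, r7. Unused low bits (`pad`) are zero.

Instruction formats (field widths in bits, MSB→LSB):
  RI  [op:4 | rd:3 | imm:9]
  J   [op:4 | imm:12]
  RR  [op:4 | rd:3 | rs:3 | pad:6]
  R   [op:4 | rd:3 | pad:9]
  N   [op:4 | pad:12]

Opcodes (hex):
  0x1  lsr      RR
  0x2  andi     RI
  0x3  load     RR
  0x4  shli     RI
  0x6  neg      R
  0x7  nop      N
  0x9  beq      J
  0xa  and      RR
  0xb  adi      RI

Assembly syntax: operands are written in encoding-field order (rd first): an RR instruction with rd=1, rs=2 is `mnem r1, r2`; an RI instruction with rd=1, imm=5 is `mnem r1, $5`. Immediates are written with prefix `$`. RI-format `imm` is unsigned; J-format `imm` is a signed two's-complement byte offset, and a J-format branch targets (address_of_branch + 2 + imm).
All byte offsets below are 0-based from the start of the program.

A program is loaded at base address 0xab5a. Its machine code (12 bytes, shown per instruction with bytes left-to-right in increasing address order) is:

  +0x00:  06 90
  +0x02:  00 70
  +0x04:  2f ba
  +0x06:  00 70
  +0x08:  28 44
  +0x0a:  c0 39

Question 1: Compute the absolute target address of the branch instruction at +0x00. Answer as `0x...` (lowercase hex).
0xab62

@+00  little-endian(06 90) = 0x9006
  top 4b → 0x9 → beq [J]
  imm@[11:0]=0x6 ⇒ $6
  target = base 0xab5a + off 0x00 + 2 + imm 6 = 0xab62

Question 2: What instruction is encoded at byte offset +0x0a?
load r4, r7

+0x0a: c0 39 ⇒ word 0x39c0 (little)
  opcode bits[15:12]=0x3: load/RR
  rd: (w>>9)&0x7=0x4 → r4
  rs: (w>>6)&0x7=0x7 → r7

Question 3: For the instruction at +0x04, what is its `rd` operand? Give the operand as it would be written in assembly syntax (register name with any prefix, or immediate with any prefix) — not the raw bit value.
r5

off 0x04: read 2f ba as little → 0xba2f
  op=0xba2f>>12=0xb ⇒ adi (RI)
  rd@[11:9]=0x5 ⇒ r5
  imm@[8:0]=0x2f ⇒ $47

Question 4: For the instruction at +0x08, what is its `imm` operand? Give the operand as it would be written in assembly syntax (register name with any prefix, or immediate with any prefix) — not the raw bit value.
$40

[08] 28 44 → 0x4428
  op=0x4428>>12=0x4 ⇒ shli (RI)
  [11:9] rd=2 = r2
  [8:0] imm=40 = $40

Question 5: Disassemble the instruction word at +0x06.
[06] 00 70 → 0x7000
  op=0x7000>>12=0x7 ⇒ nop (N)

nop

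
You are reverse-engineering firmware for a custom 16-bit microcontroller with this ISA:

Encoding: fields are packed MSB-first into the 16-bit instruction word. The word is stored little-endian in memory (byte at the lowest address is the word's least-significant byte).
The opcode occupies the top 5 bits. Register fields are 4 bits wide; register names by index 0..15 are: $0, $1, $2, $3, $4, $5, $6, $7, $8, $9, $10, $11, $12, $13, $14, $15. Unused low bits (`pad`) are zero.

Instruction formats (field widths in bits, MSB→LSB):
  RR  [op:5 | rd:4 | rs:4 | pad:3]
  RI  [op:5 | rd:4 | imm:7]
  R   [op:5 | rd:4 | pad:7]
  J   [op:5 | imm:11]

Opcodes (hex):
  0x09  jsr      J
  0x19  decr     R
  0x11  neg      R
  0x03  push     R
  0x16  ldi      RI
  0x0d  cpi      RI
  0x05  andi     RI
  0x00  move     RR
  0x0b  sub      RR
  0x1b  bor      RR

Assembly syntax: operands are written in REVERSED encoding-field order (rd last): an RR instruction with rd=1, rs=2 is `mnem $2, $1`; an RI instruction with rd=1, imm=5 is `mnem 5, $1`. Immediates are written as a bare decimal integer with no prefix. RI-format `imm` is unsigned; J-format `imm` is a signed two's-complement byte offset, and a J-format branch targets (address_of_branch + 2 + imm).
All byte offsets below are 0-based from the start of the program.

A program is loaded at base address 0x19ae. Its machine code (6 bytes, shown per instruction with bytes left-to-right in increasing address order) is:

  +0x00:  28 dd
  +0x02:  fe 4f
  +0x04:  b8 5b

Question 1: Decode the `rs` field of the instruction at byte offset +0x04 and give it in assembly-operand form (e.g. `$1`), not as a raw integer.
@+04  little-endian(b8 5b) = 0x5bb8
  opcode bits[15:11]=0xb: sub/RR
  rd: (w>>7)&0xf=0x7 → $7
  rs: (w>>3)&0xf=0x7 → $7

$7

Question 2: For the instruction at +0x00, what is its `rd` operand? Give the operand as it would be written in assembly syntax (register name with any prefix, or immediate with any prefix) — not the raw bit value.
[00] 28 dd → 0xdd28
  op=0xdd28>>11=0x1b ⇒ bor (RR)
  rd: (w>>7)&0xf=0xa → $10
  rs: (w>>3)&0xf=0x5 → $5

$10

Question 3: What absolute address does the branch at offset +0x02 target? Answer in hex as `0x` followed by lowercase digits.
off 0x02: read fe 4f as little → 0x4ffe
  op=0x4ffe>>11=0x9 ⇒ jsr (J)
  [10:0] imm=2046 (s11→-2) = -2
  target = base 0x19ae + off 0x02 + 2 + imm -2 = 0x19b0

0x19b0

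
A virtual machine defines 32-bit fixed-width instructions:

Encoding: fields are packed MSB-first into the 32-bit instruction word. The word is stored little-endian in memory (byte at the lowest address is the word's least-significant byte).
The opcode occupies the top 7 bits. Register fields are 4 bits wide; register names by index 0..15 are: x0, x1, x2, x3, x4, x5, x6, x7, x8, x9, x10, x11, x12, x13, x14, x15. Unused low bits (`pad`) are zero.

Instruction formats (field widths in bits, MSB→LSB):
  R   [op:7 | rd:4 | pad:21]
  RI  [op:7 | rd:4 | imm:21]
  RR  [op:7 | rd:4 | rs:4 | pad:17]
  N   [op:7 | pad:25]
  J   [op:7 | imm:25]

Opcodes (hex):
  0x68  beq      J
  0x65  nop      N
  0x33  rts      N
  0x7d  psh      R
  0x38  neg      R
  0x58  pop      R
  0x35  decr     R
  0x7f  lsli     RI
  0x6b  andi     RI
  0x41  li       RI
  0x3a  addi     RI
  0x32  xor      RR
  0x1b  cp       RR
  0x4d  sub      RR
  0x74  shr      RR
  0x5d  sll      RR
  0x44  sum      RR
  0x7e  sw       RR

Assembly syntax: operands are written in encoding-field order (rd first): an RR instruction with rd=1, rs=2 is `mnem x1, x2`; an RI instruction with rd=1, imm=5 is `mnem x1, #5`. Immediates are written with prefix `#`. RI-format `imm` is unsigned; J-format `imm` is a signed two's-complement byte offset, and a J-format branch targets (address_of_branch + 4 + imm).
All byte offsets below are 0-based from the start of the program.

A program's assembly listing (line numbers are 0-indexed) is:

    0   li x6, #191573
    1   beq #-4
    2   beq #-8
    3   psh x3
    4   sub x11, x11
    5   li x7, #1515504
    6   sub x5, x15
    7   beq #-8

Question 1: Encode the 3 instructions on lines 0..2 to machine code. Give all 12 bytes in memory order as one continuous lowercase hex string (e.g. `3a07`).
0. li fields op=0x41:7|rd=6:4|imm=191573:21 → word 82c2ec55h → 55 ec c2 82
1. beq fields op=0x68:7|imm=-4:25 → word d1fffffch → fc ff ff d1
2. beq fields op=0x68:7|imm=-8:25 → word d1fffff8h → f8 ff ff d1

55ecc282fcffffd1f8ffffd1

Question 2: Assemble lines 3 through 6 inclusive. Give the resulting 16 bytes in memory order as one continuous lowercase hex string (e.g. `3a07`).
000060fa0000769bf01ff7820000be9a

3. psh fields op=0x7d:7|rd=3:4|pad=0:21 → word fa600000h → 00 00 60 fa
4. sub fields op=0x4d:7|rd=11:4|rs=11:4|pad=0:17 → word 9b760000h → 00 00 76 9b
5. li fields op=0x41:7|rd=7:4|imm=1515504:21 → word 82f71ff0h → f0 1f f7 82
6. sub fields op=0x4d:7|rd=5:4|rs=15:4|pad=0:17 → word 9abe0000h → 00 00 be 9a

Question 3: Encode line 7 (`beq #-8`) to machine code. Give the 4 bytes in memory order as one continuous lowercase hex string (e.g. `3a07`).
7. beq fields op=0x68:7|imm=-8:25 → word d1fffff8h → f8 ff ff d1

f8ffffd1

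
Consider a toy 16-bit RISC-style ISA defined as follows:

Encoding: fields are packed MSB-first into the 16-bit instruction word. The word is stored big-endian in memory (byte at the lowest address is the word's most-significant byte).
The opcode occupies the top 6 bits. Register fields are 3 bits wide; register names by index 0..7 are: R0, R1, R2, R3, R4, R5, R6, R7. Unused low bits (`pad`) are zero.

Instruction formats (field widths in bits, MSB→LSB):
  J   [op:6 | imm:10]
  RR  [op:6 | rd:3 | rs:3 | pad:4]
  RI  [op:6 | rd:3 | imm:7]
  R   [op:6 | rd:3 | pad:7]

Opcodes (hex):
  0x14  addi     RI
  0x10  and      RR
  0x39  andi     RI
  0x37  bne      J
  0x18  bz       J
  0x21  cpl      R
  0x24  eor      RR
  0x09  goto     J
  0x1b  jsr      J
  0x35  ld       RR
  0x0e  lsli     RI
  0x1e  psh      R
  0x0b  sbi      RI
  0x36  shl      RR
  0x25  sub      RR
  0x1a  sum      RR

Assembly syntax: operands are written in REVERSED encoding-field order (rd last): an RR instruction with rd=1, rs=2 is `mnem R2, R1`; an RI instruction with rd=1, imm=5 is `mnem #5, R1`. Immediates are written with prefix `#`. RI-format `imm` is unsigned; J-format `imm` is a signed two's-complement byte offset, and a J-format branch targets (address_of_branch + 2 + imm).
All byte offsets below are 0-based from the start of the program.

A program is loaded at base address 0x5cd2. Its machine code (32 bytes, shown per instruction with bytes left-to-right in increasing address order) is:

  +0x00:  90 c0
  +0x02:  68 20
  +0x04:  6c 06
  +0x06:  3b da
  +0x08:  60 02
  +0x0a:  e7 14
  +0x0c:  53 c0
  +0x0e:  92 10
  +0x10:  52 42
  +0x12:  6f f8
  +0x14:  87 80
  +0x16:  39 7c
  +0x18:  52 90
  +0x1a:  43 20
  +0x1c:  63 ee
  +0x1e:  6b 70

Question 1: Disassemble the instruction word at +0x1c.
+0x1c: 63 ee ⇒ word 0x63ee (big)
  opcode bits[15:10]=0x18: bz/J
  [9:0] imm=1006 (s10→-18) = #-18

bz #-18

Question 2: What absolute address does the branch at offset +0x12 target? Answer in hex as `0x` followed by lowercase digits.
0x5cde

@+12  big-endian(6f f8) = 0x6ff8
  top 6b → 0x1b → jsr [J]
  imm: (w>>0)&0x3ff=0x3f8 (s10→-8) → #-8
  target = base 0x5cd2 + off 0x12 + 2 + imm -8 = 0x5cde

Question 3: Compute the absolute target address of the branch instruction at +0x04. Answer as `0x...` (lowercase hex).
0x5cde

[04] 6c 06 → 0x6c06
  top 6b → 0x1b → jsr [J]
  imm: (w>>0)&0x3ff=0x6 → #6
  target = base 0x5cd2 + off 0x04 + 2 + imm 6 = 0x5cde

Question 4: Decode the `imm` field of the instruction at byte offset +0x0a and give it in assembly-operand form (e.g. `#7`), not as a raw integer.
off 0x0a: read e7 14 as big → 0xe714
  top 6b → 0x39 → andi [RI]
  rd: (w>>7)&0x7=0x6 → R6
  imm: (w>>0)&0x7f=0x14 → #20

#20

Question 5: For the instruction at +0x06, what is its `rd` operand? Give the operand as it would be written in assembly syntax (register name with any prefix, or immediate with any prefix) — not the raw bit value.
R7

@+06  big-endian(3b da) = 0x3bda
  op=0x3bda>>10=0xe ⇒ lsli (RI)
  rd: (w>>7)&0x7=0x7 → R7
  imm: (w>>0)&0x7f=0x5a → #90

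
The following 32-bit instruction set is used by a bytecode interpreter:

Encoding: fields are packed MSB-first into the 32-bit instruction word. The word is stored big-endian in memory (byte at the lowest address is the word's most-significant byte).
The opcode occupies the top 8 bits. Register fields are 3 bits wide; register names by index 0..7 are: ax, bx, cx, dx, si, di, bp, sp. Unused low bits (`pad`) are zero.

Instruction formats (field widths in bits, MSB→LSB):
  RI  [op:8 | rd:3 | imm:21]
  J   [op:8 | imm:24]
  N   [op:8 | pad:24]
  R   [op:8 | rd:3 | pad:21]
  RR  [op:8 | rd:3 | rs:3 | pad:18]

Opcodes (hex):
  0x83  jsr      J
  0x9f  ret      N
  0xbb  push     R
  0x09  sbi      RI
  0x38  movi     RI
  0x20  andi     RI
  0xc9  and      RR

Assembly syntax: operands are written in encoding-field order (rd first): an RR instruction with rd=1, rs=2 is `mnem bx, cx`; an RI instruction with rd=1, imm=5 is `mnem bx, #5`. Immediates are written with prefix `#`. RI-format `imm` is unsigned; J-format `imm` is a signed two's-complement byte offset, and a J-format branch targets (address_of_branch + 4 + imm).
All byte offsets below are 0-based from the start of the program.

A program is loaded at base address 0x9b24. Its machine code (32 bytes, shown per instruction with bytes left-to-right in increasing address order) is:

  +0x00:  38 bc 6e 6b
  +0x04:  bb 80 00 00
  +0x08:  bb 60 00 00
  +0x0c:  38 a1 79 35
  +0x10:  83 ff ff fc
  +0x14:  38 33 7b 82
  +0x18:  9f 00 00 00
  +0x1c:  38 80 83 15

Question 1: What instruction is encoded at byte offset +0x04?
+0x04: bb 80 00 00 ⇒ word 0xbb800000 (big)
  opcode bits[31:24]=0xbb: push/R
  rd@[23:21]=0x4 ⇒ si

push si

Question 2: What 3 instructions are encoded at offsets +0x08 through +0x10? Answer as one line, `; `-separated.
push dx; movi di, #96565; jsr #-4

@+08  big-endian(bb 60 00 00) = 0xbb600000
  opcode bits[31:24]=0xbb: push/R
  rd: (w>>21)&0x7=0x3 → dx
@+0c  big-endian(38 a1 79 35) = 0x38a17935
  opcode bits[31:24]=0x38: movi/RI
  rd: (w>>21)&0x7=0x5 → di
  imm: (w>>0)&0x1fffff=0x17935 → #96565
@+10  big-endian(83 ff ff fc) = 0x83fffffc
  opcode bits[31:24]=0x83: jsr/J
  imm: (w>>0)&0xffffff=0xfffffc (s24→-4) → #-4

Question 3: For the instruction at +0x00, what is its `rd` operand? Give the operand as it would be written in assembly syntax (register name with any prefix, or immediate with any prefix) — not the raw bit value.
di

[00] 38 bc 6e 6b → 0x38bc6e6b
  opcode bits[31:24]=0x38: movi/RI
  [23:21] rd=5 = di
  [20:0] imm=1863275 = #1863275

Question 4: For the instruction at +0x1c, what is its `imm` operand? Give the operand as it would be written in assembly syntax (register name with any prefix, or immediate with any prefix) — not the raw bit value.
#33557

@+1c  big-endian(38 80 83 15) = 0x38808315
  op=0x38808315>>24=0x38 ⇒ movi (RI)
  rd@[23:21]=0x4 ⇒ si
  imm@[20:0]=0x8315 ⇒ #33557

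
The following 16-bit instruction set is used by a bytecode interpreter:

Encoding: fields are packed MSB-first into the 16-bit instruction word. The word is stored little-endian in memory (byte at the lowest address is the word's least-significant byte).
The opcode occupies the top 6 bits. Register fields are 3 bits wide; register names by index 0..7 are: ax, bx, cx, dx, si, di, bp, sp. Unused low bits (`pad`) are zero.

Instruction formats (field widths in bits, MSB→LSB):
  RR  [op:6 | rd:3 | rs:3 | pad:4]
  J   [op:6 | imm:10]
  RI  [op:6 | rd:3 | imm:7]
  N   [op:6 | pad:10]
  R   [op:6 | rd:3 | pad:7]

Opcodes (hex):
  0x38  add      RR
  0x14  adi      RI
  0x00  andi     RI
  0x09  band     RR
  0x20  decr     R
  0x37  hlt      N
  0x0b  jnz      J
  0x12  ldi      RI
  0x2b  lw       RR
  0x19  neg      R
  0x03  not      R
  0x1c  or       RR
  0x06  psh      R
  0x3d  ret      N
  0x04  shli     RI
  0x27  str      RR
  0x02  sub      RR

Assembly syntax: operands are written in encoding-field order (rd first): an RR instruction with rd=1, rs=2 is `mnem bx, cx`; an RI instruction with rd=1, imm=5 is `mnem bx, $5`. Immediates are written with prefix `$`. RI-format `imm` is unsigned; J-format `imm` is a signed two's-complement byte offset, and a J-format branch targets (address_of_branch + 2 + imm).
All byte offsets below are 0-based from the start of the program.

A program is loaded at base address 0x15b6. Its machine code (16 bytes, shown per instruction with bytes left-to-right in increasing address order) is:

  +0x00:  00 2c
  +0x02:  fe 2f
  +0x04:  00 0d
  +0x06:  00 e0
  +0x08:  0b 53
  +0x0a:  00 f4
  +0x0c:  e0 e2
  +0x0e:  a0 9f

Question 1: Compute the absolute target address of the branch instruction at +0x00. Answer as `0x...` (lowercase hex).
off 0x00: read 00 2c as little → 0x2c00
  op=0x2c00>>10=0xb ⇒ jnz (J)
  imm@[9:0]=0x0 ⇒ $0
  target = base 0x15b6 + off 0x00 + 2 + imm 0 = 0x15b8

0x15b8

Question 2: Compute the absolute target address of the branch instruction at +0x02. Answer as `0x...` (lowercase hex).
0x15b8

[02] fe 2f → 0x2ffe
  op=0x2ffe>>10=0xb ⇒ jnz (J)
  [9:0] imm=1022 (s10→-2) = $-2
  target = base 0x15b6 + off 0x02 + 2 + imm -2 = 0x15b8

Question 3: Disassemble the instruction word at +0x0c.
add di, bp

+0x0c: e0 e2 ⇒ word 0xe2e0 (little)
  op=0xe2e0>>10=0x38 ⇒ add (RR)
  [9:7] rd=5 = di
  [6:4] rs=6 = bp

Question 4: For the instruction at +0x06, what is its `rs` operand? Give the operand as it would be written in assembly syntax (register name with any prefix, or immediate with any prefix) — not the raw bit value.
+0x06: 00 e0 ⇒ word 0xe000 (little)
  op=0xe000>>10=0x38 ⇒ add (RR)
  rd: (w>>7)&0x7=0x0 → ax
  rs: (w>>4)&0x7=0x0 → ax

ax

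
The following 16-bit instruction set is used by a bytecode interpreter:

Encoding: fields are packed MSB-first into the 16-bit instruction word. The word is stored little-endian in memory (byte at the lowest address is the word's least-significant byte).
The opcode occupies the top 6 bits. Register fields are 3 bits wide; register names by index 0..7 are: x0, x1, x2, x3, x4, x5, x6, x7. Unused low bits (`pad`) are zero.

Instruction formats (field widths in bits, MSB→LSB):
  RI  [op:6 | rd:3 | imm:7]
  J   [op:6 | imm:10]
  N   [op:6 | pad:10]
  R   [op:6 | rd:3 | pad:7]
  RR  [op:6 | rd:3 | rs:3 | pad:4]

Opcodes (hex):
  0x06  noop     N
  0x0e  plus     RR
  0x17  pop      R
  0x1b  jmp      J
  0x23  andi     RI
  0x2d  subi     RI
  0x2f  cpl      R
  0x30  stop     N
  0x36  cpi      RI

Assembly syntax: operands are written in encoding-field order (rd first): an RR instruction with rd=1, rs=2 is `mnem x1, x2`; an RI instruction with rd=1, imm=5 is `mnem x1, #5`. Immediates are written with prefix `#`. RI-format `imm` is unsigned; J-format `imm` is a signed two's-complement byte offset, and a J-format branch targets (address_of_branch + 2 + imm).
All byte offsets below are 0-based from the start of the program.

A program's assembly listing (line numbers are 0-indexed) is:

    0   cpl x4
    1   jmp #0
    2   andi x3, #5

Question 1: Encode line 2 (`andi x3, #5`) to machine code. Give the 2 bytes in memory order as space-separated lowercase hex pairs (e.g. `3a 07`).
85 8d

L2: andi op=0x23:6|rd=3:3|imm=5:7 ⇒ 0x8d85 ⇒ little 85 8d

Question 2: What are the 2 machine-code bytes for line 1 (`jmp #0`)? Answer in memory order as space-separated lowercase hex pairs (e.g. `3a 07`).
00 6c

L1: jmp op=0x1b:6|imm=0:10 ⇒ 0x6c00 ⇒ little 00 6c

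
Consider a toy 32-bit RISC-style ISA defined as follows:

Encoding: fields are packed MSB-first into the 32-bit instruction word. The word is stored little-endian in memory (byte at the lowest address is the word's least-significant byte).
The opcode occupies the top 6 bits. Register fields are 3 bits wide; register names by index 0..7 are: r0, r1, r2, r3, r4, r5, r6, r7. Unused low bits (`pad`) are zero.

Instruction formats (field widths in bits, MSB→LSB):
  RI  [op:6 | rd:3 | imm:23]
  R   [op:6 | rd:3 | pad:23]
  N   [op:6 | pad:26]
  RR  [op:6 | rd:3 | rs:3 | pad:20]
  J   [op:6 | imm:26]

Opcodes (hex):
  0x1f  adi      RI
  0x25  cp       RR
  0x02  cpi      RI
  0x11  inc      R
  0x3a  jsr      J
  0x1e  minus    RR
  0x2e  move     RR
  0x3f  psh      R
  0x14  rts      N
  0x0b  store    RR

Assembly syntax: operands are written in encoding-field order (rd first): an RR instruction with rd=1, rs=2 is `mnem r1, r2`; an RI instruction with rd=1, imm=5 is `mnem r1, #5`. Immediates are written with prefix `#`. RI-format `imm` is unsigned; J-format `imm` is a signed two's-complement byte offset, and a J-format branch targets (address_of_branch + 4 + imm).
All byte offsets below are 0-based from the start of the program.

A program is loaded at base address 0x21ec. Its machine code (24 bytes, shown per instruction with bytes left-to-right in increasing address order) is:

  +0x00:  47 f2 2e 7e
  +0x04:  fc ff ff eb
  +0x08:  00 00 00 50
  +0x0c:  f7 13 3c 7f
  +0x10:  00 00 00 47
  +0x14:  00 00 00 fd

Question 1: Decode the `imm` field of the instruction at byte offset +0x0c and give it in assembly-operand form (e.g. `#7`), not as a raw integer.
[0c] f7 13 3c 7f → 0x7f3c13f7
  opcode bits[31:26]=0x1f: adi/RI
  rd: (w>>23)&0x7=0x6 → r6
  imm: (w>>0)&0x7fffff=0x3c13f7 → #3937271

#3937271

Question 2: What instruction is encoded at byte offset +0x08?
rts

[08] 00 00 00 50 → 0x50000000
  opcode bits[31:26]=0x14: rts/N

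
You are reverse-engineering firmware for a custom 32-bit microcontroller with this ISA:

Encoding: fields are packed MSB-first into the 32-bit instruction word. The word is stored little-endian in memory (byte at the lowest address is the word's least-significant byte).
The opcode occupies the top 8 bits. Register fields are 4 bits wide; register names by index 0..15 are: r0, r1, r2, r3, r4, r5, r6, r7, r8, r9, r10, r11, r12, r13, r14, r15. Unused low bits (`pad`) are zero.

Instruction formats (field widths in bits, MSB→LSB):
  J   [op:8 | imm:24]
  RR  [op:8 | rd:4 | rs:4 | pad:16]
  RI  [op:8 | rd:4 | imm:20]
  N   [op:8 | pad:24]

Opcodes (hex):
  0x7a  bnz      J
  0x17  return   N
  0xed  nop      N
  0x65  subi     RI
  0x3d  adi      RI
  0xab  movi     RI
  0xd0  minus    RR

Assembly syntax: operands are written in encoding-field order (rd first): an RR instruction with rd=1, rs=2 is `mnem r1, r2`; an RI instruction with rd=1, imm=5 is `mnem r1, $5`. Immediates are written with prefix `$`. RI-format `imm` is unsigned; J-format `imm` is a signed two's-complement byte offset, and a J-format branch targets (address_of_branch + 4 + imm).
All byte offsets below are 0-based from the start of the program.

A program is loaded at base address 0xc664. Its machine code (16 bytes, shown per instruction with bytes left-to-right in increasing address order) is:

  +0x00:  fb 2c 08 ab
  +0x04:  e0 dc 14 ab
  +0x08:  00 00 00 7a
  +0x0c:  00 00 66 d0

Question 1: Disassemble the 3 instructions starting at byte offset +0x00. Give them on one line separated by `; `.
movi r0, $535803; movi r1, $318688; bnz $0

[00] fb 2c 08 ab → 0xab082cfb
  op=0xab082cfb>>24=0xab ⇒ movi (RI)
  [23:20] rd=0 = r0
  [19:0] imm=535803 = $535803
[04] e0 dc 14 ab → 0xab14dce0
  op=0xab14dce0>>24=0xab ⇒ movi (RI)
  [23:20] rd=1 = r1
  [19:0] imm=318688 = $318688
[08] 00 00 00 7a → 0x7a000000
  op=0x7a000000>>24=0x7a ⇒ bnz (J)
  [23:0] imm=0 = $0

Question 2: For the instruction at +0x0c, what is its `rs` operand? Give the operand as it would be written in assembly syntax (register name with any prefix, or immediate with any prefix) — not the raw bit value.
off 0x0c: read 00 00 66 d0 as little → 0xd0660000
  op=0xd0660000>>24=0xd0 ⇒ minus (RR)
  [23:20] rd=6 = r6
  [19:16] rs=6 = r6

r6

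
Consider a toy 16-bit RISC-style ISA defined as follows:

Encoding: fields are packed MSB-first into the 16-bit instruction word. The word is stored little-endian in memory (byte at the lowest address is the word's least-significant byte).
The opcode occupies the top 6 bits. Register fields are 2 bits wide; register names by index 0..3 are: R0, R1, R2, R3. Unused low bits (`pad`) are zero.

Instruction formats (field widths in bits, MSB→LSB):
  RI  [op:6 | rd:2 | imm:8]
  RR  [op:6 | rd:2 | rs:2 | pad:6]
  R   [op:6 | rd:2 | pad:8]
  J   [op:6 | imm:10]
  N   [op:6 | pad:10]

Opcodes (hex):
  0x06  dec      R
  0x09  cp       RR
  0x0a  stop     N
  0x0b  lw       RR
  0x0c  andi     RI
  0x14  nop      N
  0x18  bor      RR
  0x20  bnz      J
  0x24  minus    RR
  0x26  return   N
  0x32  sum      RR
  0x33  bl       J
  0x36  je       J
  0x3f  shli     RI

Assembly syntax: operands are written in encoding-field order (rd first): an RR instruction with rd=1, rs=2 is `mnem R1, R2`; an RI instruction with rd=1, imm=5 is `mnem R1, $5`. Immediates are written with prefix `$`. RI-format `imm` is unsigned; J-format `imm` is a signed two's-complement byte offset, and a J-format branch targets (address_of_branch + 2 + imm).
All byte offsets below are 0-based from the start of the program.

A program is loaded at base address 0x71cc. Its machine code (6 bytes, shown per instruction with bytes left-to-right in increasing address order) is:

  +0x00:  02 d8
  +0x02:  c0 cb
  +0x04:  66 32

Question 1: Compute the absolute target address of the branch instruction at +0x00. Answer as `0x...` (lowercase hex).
0x71d0

[00] 02 d8 → 0xd802
  opcode bits[15:10]=0x36: je/J
  imm: (w>>0)&0x3ff=0x2 → $2
  target = base 0x71cc + off 0x00 + 2 + imm 2 = 0x71d0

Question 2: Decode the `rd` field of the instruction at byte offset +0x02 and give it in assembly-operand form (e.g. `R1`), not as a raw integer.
R3

[02] c0 cb → 0xcbc0
  opcode bits[15:10]=0x32: sum/RR
  rd: (w>>8)&0x3=0x3 → R3
  rs: (w>>6)&0x3=0x3 → R3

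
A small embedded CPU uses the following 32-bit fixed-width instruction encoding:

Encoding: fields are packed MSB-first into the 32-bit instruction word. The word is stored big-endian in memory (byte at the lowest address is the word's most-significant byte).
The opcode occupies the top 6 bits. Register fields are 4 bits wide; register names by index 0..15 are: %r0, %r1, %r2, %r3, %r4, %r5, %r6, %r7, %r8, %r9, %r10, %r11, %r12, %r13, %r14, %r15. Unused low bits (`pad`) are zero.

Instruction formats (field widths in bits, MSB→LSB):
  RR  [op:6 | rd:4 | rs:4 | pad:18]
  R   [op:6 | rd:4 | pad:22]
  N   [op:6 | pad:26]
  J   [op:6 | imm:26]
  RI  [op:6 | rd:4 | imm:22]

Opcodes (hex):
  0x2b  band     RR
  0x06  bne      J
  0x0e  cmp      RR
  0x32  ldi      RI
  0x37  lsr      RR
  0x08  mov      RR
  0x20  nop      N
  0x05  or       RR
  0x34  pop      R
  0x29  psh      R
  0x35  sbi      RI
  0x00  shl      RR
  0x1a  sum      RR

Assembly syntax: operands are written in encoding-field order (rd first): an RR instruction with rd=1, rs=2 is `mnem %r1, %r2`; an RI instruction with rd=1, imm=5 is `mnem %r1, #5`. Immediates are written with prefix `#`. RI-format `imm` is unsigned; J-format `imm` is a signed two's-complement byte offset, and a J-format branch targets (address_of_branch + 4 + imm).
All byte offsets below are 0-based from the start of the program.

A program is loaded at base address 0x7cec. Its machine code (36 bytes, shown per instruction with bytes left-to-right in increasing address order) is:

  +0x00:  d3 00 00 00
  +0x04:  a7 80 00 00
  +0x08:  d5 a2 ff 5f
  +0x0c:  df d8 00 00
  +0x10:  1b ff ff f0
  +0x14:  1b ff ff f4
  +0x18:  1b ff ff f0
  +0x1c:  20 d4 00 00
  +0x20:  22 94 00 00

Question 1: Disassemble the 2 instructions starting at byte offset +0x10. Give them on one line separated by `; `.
off 0x10: read 1b ff ff f0 as big → 0x1bfffff0
  top 6b → 0x6 → bne [J]
  imm: (w>>0)&0x3ffffff=0x3fffff0 (s26→-16) → #-16
off 0x14: read 1b ff ff f4 as big → 0x1bfffff4
  top 6b → 0x6 → bne [J]
  imm: (w>>0)&0x3ffffff=0x3fffff4 (s26→-12) → #-12

bne #-16; bne #-12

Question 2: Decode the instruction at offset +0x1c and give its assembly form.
mov %r3, %r5

+0x1c: 20 d4 00 00 ⇒ word 0x20d40000 (big)
  top 6b → 0x8 → mov [RR]
  rd: (w>>22)&0xf=0x3 → %r3
  rs: (w>>18)&0xf=0x5 → %r5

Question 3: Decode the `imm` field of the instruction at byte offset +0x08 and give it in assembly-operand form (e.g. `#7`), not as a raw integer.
[08] d5 a2 ff 5f → 0xd5a2ff5f
  op=0xd5a2ff5f>>26=0x35 ⇒ sbi (RI)
  rd: (w>>22)&0xf=0x6 → %r6
  imm: (w>>0)&0x3fffff=0x22ff5f → #2293599

#2293599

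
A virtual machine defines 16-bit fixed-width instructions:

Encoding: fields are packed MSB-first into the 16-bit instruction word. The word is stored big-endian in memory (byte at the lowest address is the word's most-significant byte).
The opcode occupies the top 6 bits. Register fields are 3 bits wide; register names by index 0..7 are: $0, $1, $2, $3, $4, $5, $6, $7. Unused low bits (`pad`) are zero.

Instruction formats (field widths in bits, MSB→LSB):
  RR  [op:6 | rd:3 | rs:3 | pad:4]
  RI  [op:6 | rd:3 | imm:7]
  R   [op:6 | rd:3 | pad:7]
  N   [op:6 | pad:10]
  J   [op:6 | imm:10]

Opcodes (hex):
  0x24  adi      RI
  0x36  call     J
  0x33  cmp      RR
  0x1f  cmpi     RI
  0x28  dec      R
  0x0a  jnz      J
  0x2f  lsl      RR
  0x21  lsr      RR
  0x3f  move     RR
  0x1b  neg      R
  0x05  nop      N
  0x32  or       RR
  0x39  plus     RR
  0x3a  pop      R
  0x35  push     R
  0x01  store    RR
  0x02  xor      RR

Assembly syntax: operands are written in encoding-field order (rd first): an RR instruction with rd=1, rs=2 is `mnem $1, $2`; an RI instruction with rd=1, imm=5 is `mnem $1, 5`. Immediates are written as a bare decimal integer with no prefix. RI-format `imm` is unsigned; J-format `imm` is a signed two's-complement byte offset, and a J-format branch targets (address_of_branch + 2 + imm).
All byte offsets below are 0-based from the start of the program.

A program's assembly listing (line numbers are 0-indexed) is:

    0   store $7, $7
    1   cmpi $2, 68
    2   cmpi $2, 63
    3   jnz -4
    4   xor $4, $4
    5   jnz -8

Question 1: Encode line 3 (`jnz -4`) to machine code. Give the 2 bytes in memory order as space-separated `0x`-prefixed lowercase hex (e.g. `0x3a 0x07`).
3. jnz fields op=0xa:6|imm=-4:10 → word 2bfch → 2b fc

0x2b 0xfc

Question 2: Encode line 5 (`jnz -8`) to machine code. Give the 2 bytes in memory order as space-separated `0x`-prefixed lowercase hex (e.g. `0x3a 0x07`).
line 5 (jnz): pack op=0xa:6|imm=-8:10 = 0x2bf8; big→ 2b f8

0x2b 0xf8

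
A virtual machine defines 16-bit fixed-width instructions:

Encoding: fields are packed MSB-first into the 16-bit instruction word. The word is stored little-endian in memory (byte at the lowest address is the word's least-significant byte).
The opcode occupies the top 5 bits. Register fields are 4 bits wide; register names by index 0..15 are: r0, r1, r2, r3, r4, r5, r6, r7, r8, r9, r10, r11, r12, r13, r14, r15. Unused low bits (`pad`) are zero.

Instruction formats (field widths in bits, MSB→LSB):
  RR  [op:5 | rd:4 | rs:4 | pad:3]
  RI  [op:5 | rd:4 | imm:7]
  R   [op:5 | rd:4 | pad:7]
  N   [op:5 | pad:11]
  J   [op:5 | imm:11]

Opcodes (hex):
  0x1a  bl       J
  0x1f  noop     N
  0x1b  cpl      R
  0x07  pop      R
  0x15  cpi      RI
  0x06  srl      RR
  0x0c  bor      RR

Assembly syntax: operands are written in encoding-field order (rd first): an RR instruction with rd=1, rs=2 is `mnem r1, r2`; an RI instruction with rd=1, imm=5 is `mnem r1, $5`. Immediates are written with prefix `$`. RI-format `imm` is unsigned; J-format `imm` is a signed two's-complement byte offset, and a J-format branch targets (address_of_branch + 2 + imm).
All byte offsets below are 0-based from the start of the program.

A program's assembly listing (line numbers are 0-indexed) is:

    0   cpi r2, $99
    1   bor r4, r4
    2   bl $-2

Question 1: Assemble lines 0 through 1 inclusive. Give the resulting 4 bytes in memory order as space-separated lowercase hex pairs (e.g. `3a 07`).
0. cpi fields op=0x15:5|rd=2:4|imm=99:7 → word a963h → 63 a9
1. bor fields op=0xc:5|rd=4:4|rs=4:4|pad=0:3 → word 6220h → 20 62

63 a9 20 62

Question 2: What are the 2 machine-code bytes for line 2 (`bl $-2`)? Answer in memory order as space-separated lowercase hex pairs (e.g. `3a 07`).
fe d7

L2: bl op=0x1a:5|imm=-2:11 ⇒ 0xd7fe ⇒ little fe d7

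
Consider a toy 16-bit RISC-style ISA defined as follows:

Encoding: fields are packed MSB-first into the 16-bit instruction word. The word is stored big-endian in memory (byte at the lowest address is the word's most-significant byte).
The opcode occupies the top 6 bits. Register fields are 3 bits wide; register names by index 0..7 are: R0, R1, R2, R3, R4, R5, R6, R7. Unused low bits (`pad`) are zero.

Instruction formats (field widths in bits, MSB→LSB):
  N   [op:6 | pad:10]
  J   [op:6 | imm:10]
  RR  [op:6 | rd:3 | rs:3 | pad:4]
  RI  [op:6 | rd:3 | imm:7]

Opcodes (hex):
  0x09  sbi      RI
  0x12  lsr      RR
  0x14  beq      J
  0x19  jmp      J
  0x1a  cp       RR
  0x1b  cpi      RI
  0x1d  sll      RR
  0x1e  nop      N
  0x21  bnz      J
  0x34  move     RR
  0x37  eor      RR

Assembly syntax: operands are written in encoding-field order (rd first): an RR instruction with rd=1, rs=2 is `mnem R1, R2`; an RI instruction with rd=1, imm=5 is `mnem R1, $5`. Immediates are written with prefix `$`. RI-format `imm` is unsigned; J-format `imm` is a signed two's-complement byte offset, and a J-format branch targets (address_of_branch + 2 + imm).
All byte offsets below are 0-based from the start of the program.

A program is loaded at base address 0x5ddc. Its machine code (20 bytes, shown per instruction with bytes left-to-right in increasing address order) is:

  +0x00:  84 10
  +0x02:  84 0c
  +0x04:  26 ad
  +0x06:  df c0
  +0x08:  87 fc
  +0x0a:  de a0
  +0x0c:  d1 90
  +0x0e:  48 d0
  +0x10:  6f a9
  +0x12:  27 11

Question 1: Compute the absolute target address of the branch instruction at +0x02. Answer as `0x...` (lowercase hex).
0x5dec

off 0x02: read 84 0c as big → 0x840c
  op=0x840c>>10=0x21 ⇒ bnz (J)
  imm@[9:0]=0xc ⇒ $12
  target = base 0x5ddc + off 0x02 + 2 + imm 12 = 0x5dec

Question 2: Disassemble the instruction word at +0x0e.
lsr R1, R5

off 0x0e: read 48 d0 as big → 0x48d0
  op=0x48d0>>10=0x12 ⇒ lsr (RR)
  rd@[9:7]=0x1 ⇒ R1
  rs@[6:4]=0x5 ⇒ R5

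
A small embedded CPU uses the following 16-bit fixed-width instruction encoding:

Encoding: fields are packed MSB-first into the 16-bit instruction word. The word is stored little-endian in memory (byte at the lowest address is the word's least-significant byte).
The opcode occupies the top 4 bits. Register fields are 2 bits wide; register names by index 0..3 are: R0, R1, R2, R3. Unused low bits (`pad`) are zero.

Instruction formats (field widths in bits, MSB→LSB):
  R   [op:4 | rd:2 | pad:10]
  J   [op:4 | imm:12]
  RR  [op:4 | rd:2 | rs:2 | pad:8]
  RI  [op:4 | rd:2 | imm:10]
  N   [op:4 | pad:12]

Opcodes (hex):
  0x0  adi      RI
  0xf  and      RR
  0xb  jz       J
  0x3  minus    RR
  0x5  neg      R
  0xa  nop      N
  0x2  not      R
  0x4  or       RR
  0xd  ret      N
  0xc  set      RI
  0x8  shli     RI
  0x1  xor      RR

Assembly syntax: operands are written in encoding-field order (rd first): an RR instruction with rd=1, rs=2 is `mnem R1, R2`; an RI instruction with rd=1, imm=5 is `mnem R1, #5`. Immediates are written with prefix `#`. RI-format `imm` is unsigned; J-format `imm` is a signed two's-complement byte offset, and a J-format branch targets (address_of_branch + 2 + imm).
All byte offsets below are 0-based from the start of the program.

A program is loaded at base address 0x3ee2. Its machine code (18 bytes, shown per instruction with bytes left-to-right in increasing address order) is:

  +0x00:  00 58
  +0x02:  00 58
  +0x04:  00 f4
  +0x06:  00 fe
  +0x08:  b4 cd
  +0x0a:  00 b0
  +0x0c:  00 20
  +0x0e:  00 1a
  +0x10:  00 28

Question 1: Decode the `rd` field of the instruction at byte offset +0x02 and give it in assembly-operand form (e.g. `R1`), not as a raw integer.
+0x02: 00 58 ⇒ word 0x5800 (little)
  op=0x5800>>12=0x5 ⇒ neg (R)
  rd@[11:10]=0x2 ⇒ R2

R2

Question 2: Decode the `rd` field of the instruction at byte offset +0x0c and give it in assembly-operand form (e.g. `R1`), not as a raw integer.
[0c] 00 20 → 0x2000
  top 4b → 0x2 → not [R]
  rd: (w>>10)&0x3=0x0 → R0

R0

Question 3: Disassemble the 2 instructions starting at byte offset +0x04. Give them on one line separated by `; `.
and R1, R0; and R3, R2

[04] 00 f4 → 0xf400
  opcode bits[15:12]=0xf: and/RR
  rd@[11:10]=0x1 ⇒ R1
  rs@[9:8]=0x0 ⇒ R0
[06] 00 fe → 0xfe00
  opcode bits[15:12]=0xf: and/RR
  rd@[11:10]=0x3 ⇒ R3
  rs@[9:8]=0x2 ⇒ R2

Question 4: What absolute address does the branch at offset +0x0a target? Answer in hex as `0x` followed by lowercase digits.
[0a] 00 b0 → 0xb000
  top 4b → 0xb → jz [J]
  imm@[11:0]=0x0 ⇒ #0
  target = base 0x3ee2 + off 0x0a + 2 + imm 0 = 0x3eee

0x3eee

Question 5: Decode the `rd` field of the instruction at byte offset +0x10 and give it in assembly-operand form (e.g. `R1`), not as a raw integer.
R2

+0x10: 00 28 ⇒ word 0x2800 (little)
  top 4b → 0x2 → not [R]
  rd: (w>>10)&0x3=0x2 → R2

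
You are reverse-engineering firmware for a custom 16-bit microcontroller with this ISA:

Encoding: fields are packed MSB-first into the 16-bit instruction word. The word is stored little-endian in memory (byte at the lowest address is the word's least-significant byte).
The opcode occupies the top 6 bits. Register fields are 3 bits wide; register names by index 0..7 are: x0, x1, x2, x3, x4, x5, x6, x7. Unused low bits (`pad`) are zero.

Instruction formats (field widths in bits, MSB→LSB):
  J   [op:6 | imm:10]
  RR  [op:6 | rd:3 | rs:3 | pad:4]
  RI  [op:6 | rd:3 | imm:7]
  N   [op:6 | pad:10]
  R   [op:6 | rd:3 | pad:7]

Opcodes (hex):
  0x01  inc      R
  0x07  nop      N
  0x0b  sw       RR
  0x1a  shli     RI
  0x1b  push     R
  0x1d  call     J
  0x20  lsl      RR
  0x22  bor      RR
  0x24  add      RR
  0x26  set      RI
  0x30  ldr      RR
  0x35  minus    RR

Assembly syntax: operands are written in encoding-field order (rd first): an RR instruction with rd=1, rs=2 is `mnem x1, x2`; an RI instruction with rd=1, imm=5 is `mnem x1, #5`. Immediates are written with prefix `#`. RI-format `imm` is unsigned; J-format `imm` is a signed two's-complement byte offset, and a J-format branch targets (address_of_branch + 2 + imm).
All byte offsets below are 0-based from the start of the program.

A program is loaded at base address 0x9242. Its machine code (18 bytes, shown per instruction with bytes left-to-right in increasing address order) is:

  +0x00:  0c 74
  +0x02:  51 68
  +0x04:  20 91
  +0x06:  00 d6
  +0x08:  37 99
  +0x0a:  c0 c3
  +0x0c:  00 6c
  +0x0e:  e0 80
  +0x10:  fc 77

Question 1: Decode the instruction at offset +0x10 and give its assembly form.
@+10  little-endian(fc 77) = 0x77fc
  opcode bits[15:10]=0x1d: call/J
  imm: (w>>0)&0x3ff=0x3fc (s10→-4) → #-4

call #-4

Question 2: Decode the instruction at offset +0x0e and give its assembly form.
lsl x1, x6

+0x0e: e0 80 ⇒ word 0x80e0 (little)
  op=0x80e0>>10=0x20 ⇒ lsl (RR)
  [9:7] rd=1 = x1
  [6:4] rs=6 = x6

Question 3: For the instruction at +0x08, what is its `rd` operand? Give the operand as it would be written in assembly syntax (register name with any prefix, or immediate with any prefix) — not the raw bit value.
@+08  little-endian(37 99) = 0x9937
  opcode bits[15:10]=0x26: set/RI
  rd: (w>>7)&0x7=0x2 → x2
  imm: (w>>0)&0x7f=0x37 → #55

x2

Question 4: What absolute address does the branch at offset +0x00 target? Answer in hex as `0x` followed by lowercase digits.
@+00  little-endian(0c 74) = 0x740c
  opcode bits[15:10]=0x1d: call/J
  [9:0] imm=12 = #12
  target = base 0x9242 + off 0x00 + 2 + imm 12 = 0x9250

0x9250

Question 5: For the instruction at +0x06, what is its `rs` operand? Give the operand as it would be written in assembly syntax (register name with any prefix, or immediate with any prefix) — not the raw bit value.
x0

@+06  little-endian(00 d6) = 0xd600
  op=0xd600>>10=0x35 ⇒ minus (RR)
  rd@[9:7]=0x4 ⇒ x4
  rs@[6:4]=0x0 ⇒ x0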